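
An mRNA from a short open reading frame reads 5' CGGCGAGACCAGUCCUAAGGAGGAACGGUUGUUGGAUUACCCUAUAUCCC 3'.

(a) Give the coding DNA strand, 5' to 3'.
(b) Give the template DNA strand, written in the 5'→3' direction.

(a) 5'-CGGCGAGACCAGTCCTAAGGAGGAACGGTTGTTGGATTACCCTATATCCC-3'
(b) 5'-GGGATATAGGGTAATCCAACAACCGTTCCTCCTTAGGACTGGTCTCGCCG-3'

(a) The coding strand matches the mRNA with U→T.
(b) The template strand is the reverse complement of the coding strand.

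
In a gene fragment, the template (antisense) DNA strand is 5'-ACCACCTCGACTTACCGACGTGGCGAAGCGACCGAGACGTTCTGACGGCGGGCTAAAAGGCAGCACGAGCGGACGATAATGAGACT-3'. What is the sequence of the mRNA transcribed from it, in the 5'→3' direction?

RNA polymerase reads the template 3'→5' and synthesizes mRNA 5'→3' by base-pairing (A→U, T→A, G↔C). The complement of the template is TGGTGGAGCTGAATGGCTGCACCGCTTCGCTGGCTCTGCAAGACTGCCGCCCGATTTTCCGTCGTGCTCGCCTGCTATTACTCTGA; antiparallel, so 5'→3' the coding strand is AGTCTCATTATCGTCCGCTCGTGCTGCCTTTTAGCCCGCCGTCAGAACGTCTCGGTCGCTTCGCCACGTCGGTAAGTCGAGGTGGT. Replace T with U for the mRNA.

5'-AGUCUCAUUAUCGUCCGCUCGUGCUGCCUUUUAGCCCGCCGUCAGAACGUCUCGGUCGCUUCGCCACGUCGGUAAGUCGAGGUGGU-3'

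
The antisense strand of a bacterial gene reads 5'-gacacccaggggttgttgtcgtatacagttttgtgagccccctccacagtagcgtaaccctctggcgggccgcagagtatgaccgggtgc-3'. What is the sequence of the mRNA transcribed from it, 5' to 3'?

5'-GCACCCGGUCAUACUCUGCGGCCCGCCAGAGGGUUACGCUACUGUGGAGGGGGCUCACAAAACUGUAUACGACAACAACCCCUGGGUGUC-3'

RNA polymerase reads the template 3'→5' and synthesizes mRNA 5'→3' by base-pairing (A→U, T→A, G↔C). The complement of the template is CTGTGGGTCCCCAACAACAGCATATGTCAAAACACTCGGGGGAGGTGTCATCGCATTGGGAGACCGCCCGGCGTCTCATACTGGCCCACG; antiparallel, so 5'→3' the coding strand is GCACCCGGTCATACTCTGCGGCCCGCCAGAGGGTTACGCTACTGTGGAGGGGGCTCACAAAACTGTATACGACAACAACCCCTGGGTGTC. Replace T with U for the mRNA.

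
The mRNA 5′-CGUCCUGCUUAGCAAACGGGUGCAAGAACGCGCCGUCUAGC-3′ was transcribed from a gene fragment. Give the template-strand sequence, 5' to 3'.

Replace U with T to get the coding DNA strand: CGTCCTGCTTAGCAAACGGGTGCAAGAACGCGCCGTCTAGC. The template strand is its reverse complement (complement GCAGGACGAATCGTTTGCCCACGTTCTTGCGCGGCAGATCG, then reverse).

5'-GCTAGACGGCGCGTTCTTGCACCCGTTTGCTAAGCAGGACG-3'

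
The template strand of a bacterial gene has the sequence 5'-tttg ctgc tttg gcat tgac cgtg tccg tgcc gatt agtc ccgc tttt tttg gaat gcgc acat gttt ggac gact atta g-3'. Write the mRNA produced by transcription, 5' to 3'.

RNA polymerase reads the template 3'→5' and synthesizes mRNA 5'→3' by base-pairing (A→U, T→A, G↔C). The complement of the template is AAACGACGAAACCGTAACTGGCACAGGCACGGCTAATCAGGGCGAAAAAAACCTTACGCGTGTACAAACCTGCTGATAATC; antiparallel, so 5'→3' the coding strand is CTAATAGTCGTCCAAACATGTGCGCATTCCAAAAAAAGCGGGACTAATCGGCACGGACACGGTCAATGCCAAAGCAGCAAA. Replace T with U for the mRNA.

5'-CUAAUAGUCGUCCAAACAUGUGCGCAUUCCAAAAAAAGCGGGACUAAUCGGCACGGACACGGUCAAUGCCAAAGCAGCAAA-3'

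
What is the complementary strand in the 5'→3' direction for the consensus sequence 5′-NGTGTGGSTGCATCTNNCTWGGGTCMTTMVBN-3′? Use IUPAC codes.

Standard pairs A↔T, G↔C; ambiguity codes pair M↔K, W↔W, S↔S, B↔V, N↔N. Complement (NCACACCSACGTAGANNGAWCCCAGKAAKBVN), then reverse for 5'→3'.

5'-NVBKAAKGACCCWAGNNAGATGCASCCACACN-3'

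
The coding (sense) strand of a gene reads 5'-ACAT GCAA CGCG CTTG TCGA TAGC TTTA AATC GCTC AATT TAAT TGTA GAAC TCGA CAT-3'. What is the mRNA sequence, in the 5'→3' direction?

5′-ACAUGCAACGCGCUUGUCGAUAGCUUUAAAUCGCUCAAUUUAAUUGUAGAACUCGACAU-3′

The mRNA is synthesized from the template strand, so it matches the coding strand with T replaced by U.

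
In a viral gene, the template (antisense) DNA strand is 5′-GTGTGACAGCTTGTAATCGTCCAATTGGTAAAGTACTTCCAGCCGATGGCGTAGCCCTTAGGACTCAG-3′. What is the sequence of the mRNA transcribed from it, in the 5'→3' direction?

5′-CUGAGUCCUAAGGGCUACGCCAUCGGCUGGAAGUACUUUACCAAUUGGACGAUUACAAGCUGUCACAC-3′

The mRNA has the sequence of the coding strand (reverse complement of the template) with T→U. Reverse complement of GTGTGACAGCTTGTAATCGTCCAATTGGTAAAGTACTTCCAGCCGATGGCGTAGCCCTTAGGACTCAG is CTGAGTCCTAAGGGCTACGCCATCGGCTGGAAGTACTTTACCAATTGGACGATTACAAGCTGTCACAC; then T→U.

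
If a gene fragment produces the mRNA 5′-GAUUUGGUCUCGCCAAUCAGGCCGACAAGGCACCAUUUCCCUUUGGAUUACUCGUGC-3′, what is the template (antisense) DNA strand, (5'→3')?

5′-GCACGAGTAATCCAAAGGGAAATGGTGCCTTGTCGGCCTGATTGGCGAGACCAAATC-3′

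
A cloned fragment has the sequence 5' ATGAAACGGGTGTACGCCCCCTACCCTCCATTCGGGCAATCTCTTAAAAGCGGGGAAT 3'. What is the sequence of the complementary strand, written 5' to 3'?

5'-ATTCCCCGCTTTTAAGAGATTGCCCGAATGGAGGGTAGGGGGCGTACACCCGTTTCAT-3'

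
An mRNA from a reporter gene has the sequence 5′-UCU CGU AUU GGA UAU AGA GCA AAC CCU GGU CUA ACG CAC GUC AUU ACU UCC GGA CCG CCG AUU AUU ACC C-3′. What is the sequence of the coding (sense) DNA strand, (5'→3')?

5′-TCTCGTATTGGATATAGAGCAAACCCTGGTCTAACGCACGTCATTACTTCCGGACCGCCGATTATTACCC-3′

The coding DNA strand has the same 5'→3' sequence as the mRNA with U replaced by T.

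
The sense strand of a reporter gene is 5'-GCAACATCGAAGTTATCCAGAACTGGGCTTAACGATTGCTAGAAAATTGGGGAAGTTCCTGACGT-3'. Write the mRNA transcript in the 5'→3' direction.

5'-GCAACAUCGAAGUUAUCCAGAACUGGGCUUAACGAUUGCUAGAAAAUUGGGGAAGUUCCUGACGU-3'

The mRNA is synthesized from the template strand, so it matches the coding strand with T replaced by U.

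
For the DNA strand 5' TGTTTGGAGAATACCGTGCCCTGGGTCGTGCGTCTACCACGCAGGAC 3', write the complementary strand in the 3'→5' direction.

Base-pairing A↔T, G↔C gives the complement. The complementary strand is antiparallel, so paired with a 5'→3' strand it runs 3'→5'.

3'-ACAAACCTCTTATGGCACGGGACCCAGCACGCAGATGGTGCGTCCTG-5'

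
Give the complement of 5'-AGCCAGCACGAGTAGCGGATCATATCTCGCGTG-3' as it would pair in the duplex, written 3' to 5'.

3'-TCGGTCGTGCTCATCGCCTAGTATAGAGCGCAC-5'

Base-pairing A↔T, G↔C gives the complement. The complementary strand is antiparallel, so paired with a 5'→3' strand it runs 3'→5'.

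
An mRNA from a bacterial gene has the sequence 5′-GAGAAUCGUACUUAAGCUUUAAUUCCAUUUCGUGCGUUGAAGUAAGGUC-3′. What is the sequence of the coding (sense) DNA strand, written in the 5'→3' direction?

The coding DNA strand has the same 5'→3' sequence as the mRNA with U replaced by T.

5'-GAGAATCGTACTTAAGCTTTAATTCCATTTCGTGCGTTGAAGTAAGGTC-3'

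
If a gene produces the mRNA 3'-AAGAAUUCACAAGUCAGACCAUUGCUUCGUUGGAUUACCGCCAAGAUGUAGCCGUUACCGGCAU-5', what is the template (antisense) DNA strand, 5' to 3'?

5'-TTCTTAAGTGTTCAGTCTGGTAACGAAGCAACCTAATGGCGGTTCTACATCGGCAATGGCCGTA-3'

Written 5'→3' the mRNA is UACGGCCAUUGCCGAUGUAGAACCGCCAUUAGGUUGCUUCGUUACCAGACUGAACACUUAAGAA, so the coding DNA strand is TACGGCCATTGCCGATGTAGAACCGCCATTAGGTTGCTTCGTTACCAGACTGAACACTTAAGAA. The template is its reverse complement.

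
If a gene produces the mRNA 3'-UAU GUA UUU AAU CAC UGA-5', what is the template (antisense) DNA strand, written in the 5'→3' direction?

5'-ATACATAAATTAGTGACT-3'

Written 5'→3' the mRNA is AGUCACUAAUUUAUGUAU, so the coding DNA strand is AGTCACTAATTTATGTAT. The template is its reverse complement.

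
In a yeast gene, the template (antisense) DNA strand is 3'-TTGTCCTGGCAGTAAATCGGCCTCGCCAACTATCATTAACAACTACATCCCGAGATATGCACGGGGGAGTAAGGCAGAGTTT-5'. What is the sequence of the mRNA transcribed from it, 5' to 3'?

5'-AACAGGACCGUCAUUUAGCCGGAGCGGUUGAUAGUAAUUGUUGAUGUAGGGCUCUAUACGUGCCCCCUCAUUCCGUCUCAAA-3'

Reading the template 3'→5' as shown, RNA polymerase pairs each base (A→U, T→A, G↔C) to build mRNA 5'→3' directly.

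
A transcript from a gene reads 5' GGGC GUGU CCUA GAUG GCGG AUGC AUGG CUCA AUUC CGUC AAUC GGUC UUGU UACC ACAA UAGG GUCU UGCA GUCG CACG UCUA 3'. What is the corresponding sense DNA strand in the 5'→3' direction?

5'-GGGCGTGTCCTAGATGGCGGATGCATGGCTCAATTCCGTCAATCGGTCTTGTTACCACAATAGGGTCTTGCAGTCGCACGTCTA-3'

The coding DNA strand has the same 5'→3' sequence as the mRNA with U replaced by T.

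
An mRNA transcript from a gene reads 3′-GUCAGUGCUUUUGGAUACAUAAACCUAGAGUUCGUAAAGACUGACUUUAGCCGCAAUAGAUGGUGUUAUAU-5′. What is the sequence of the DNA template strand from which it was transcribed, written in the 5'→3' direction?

Written 5'→3' the mRNA is UAUAUUGUGGUAGAUAACGCCGAUUUCAGUCAGAAAUGCUUGAGAUCCAAAUACAUAGGUUUUCGUGACUG, so the coding DNA strand is TATATTGTGGTAGATAACGCCGATTTCAGTCAGAAATGCTTGAGATCCAAATACATAGGTTTTCGTGACTG. The template is its reverse complement.

5'-CAGTCACGAAAACCTATGTATTTGGATCTCAAGCATTTCTGACTGAAATCGGCGTTATCTACCACAATATA-3'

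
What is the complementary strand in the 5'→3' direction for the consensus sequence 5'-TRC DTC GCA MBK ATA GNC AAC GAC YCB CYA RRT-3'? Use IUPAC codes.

5'-AYYTRGVGRGTCGTTGNCTATMVKTGCGAHGYA-3'

Standard pairs A↔T, G↔C; ambiguity codes pair R↔Y, M↔K, B↔V, D↔H, N↔N. Complement (AYGHAGCGTKVMTATCNGTTGCTGRGVGRTYYA), then reverse for 5'→3'.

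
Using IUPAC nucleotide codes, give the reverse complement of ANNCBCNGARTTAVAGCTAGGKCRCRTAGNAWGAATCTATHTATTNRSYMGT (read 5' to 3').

5′-ACKRSYNAATADATAGATTCWTNCTAYGYGMCCTAGCTBTAAYTCNGVGNNT-3′

Standard pairs A↔T, G↔C; ambiguity codes pair R↔Y, M↔K, W↔W, S↔S, B↔V, H↔D, N↔N. Complement (TNNGVGNCTYAATBTCGATCCMGYGYATCNTWCTTAGATADATAANYSRKCA), then reverse for 5'→3'.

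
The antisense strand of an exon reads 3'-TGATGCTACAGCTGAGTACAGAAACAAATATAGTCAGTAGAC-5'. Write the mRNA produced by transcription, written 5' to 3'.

5′-ACUACGAUGUCGACUCAUGUCUUUGUUUAUAUCAGUCAUCUG-3′

Reading the template 3'→5' as shown, RNA polymerase pairs each base (A→U, T→A, G↔C) to build mRNA 5'→3' directly.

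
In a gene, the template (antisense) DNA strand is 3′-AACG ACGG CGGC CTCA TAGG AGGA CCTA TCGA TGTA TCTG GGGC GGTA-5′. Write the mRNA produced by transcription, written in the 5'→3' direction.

Reading the template 3'→5' as shown, RNA polymerase pairs each base (A→U, T→A, G↔C) to build mRNA 5'→3' directly.

5'-UUGCUGCCGCCGGAGUAUCCUCCUGGAUAGCUACAUAGACCCCGCCAU-3'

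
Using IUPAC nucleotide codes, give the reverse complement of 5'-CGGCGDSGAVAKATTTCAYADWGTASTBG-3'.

5′-CVASTACWHTRTGAAATMTBTCSHCGCCG-3′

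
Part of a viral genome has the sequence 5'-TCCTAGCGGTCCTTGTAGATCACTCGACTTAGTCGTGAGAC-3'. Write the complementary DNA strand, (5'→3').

5'-GTCTCACGACTAAGTCGAGTGATCTACAAGGACCGCTAGGA-3'

Pairing A↔T and G↔C gives AGGATCGCCAGGAACATCTAGTGAGCTGAATCAGCACTCTG, running 3'→5'. Reverse for the 5'→3' convention.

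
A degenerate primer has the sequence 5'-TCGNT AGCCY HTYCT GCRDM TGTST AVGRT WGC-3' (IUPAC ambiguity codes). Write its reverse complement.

5'-GCWAYCBTASACAKHYGCAGRADRGGCTANCGA-3'

Standard pairs A↔T, G↔C; ambiguity codes pair R↔Y, M↔K, W↔W, S↔S, D↔H, V↔B, N↔N. Complement (AGCNATCGGRDARGACGYHKACASATBCYAWCG), then reverse for 5'→3'.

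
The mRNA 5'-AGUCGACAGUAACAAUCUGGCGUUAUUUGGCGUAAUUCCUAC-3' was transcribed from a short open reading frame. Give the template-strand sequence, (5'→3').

5'-GTAGGAATTACGCCAAATAACGCCAGATTGTTACTGTCGACT-3'

Replace U with T to get the coding DNA strand: AGTCGACAGTAACAATCTGGCGTTATTTGGCGTAATTCCTAC. The template strand is its reverse complement (complement TCAGCTGTCATTGTTAGACCGCAATAAACCGCATTAAGGATG, then reverse).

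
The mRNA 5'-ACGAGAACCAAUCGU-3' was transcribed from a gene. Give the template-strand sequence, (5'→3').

5'-ACGATTGGTTCTCGT-3'

Replace U with T to get the coding DNA strand: ACGAGAACCAATCGT. The template strand is its reverse complement (complement TGCTCTTGGTTAGCA, then reverse).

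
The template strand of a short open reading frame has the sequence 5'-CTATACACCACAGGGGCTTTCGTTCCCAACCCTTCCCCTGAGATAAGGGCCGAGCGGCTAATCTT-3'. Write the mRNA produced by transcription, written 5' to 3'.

5'-AAGAUUAGCCGCUCGGCCCUUAUCUCAGGGGAAGGGUUGGGAACGAAAGCCCCUGUGGUGUAUAG-3'

RNA polymerase reads the template 3'→5' and synthesizes mRNA 5'→3' by base-pairing (A→U, T→A, G↔C). The complement of the template is GATATGTGGTGTCCCCGAAAGCAAGGGTTGGGAAGGGGACTCTATTCCCGGCTCGCCGATTAGAA; antiparallel, so 5'→3' the coding strand is AAGATTAGCCGCTCGGCCCTTATCTCAGGGGAAGGGTTGGGAACGAAAGCCCCTGTGGTGTATAG. Replace T with U for the mRNA.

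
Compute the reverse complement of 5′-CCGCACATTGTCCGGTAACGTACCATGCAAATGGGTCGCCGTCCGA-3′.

5'-TCGGACGGCGACCCATTTGCATGGTACGTTACCGGACAATGTGCGG-3'

Reading the sequence 3'→5' and pairing each base (A↔T, G↔C) gives the reverse complement directly.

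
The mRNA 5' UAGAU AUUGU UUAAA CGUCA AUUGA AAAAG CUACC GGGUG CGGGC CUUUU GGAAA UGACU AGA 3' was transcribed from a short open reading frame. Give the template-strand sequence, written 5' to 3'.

5'-TCTAGTCATTTCCAAAAGGCCCGCACCCGGTAGCTTTTTCAATTGACGTTTAAACAATATCTA-3'

Replace U with T to get the coding DNA strand: TAGATATTGTTTAAACGTCAATTGAAAAAGCTACCGGGTGCGGGCCTTTTGGAAATGACTAGA. The template strand is its reverse complement (complement ATCTATAACAAATTTGCAGTTAACTTTTTCGATGGCCCACGCCCGGAAAACCTTTACTGATCT, then reverse).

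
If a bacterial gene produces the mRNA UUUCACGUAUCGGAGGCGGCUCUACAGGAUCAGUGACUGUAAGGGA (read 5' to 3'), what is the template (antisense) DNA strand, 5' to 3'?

Replace U with T to get the coding DNA strand: TTTCACGTATCGGAGGCGGCTCTACAGGATCAGTGACTGTAAGGGA. The template strand is its reverse complement (complement AAAGTGCATAGCCTCCGCCGAGATGTCCTAGTCACTGACATTCCCT, then reverse).

5'-TCCCTTACAGTCACTGATCCTGTAGAGCCGCCTCCGATACGTGAAA-3'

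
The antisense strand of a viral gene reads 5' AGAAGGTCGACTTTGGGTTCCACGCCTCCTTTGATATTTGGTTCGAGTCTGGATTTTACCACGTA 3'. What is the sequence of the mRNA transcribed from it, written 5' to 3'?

5'-UACGUGGUAAAAUCCAGACUCGAACCAAAUAUCAAAGGAGGCGUGGAACCCAAAGUCGACCUUCU-3'

The mRNA has the sequence of the coding strand (reverse complement of the template) with T→U. Reverse complement of AGAAGGTCGACTTTGGGTTCCACGCCTCCTTTGATATTTGGTTCGAGTCTGGATTTTACCACGTA is TACGTGGTAAAATCCAGACTCGAACCAAATATCAAAGGAGGCGTGGAACCCAAAGTCGACCTTCT; then T→U.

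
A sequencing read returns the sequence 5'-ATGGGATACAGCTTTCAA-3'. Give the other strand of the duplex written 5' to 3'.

5'-TTGAAAGCTGTATCCCAT-3'

Pairing A↔T and G↔C gives TACCCTATGTCGAAAGTT, running 3'→5'. Reverse for the 5'→3' convention.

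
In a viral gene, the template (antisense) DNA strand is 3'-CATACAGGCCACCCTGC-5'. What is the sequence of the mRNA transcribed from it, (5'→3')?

Reading the template 3'→5' as shown, RNA polymerase pairs each base (A→U, T→A, G↔C) to build mRNA 5'→3' directly.

5'-GUAUGUCCGGUGGGACG-3'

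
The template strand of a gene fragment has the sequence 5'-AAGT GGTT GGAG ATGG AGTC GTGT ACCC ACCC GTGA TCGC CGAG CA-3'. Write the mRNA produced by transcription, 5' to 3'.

5'-UGCUCGGCGAUCACGGGUGGGUACACGACUCCAUCUCCAACCACUU-3'

RNA polymerase reads the template 3'→5' and synthesizes mRNA 5'→3' by base-pairing (A→U, T→A, G↔C). The complement of the template is TTCACCAACCTCTACCTCAGCACATGGGTGGGCACTAGCGGCTCGT; antiparallel, so 5'→3' the coding strand is TGCTCGGCGATCACGGGTGGGTACACGACTCCATCTCCAACCACTT. Replace T with U for the mRNA.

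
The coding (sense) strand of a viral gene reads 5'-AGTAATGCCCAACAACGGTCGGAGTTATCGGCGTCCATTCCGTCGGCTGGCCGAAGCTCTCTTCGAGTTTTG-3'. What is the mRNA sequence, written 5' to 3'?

mRNA has the coding-strand sequence with U in place of T.

5′-AGUAAUGCCCAACAACGGUCGGAGUUAUCGGCGUCCAUUCCGUCGGCUGGCCGAAGCUCUCUUCGAGUUUUG-3′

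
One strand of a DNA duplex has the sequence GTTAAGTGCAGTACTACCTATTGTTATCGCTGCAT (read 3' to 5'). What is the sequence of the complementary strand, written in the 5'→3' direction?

The strand is given 3'→5', so its complement runs 5'→3' in the same left-to-right order: pair each base A↔T, G↔C.

5'-CAATTCACGTCATGATGGATAACAATAGCGACGTA-3'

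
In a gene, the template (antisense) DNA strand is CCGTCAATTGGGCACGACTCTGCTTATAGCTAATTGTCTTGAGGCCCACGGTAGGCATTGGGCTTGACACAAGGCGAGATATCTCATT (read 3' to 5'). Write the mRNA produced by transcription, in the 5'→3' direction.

5'-GGCAGUUAACCCGUGCUGAGACGAAUAUCGAUUAACAGAACUCCGGGUGCCAUCCGUAACCCGAACUGUGUUCCGCUCUAUAGAGUAA-3'

Reading the template 3'→5' as shown, RNA polymerase pairs each base (A→U, T→A, G↔C) to build mRNA 5'→3' directly.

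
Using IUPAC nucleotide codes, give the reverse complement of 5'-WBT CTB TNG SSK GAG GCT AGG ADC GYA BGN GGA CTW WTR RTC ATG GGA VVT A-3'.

5'-TABBTCCCATGAYYAWWAGTCCNCVTRCGHTCCTAGCCTCMSSCNAVAGAVW-3'

Standard pairs A↔T, G↔C; ambiguity codes pair R↔Y, K↔M, W↔W, S↔S, B↔V, D↔H, N↔N. Complement (WVAGAVANCSSMCTCCGATCCTHGCRTVCNCCTGAWWAYYAGTACCCTBBAT), then reverse for 5'→3'.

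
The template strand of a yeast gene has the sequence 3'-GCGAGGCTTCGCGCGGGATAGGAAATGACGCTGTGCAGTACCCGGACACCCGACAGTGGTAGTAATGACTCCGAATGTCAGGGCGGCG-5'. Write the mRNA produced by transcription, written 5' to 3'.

Reading the template 3'→5' as shown, RNA polymerase pairs each base (A→U, T→A, G↔C) to build mRNA 5'→3' directly.

5'-CGCUCCGAAGCGCGCCCUAUCCUUUACUGCGACACGUCAUGGGCCUGUGGGCUGUCACCAUCAUUACUGAGGCUUACAGUCCCGCCGC-3'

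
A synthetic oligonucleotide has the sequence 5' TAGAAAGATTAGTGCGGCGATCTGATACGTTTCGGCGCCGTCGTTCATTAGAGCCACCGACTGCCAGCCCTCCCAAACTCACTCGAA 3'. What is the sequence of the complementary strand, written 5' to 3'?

5'-TTCGAGTGAGTTTGGGAGGGCTGGCAGTCGGTGGCTCTAATGAACGACGGCGCCGAAACGTATCAGATCGCCGCACTAATCTTTCTA-3'

The complement of TAGAAAGATTAGTGCGGCGATCTGATACGTTTCGGCGCCGTCGTTCATTAGAGCCACCGACTGCCAGCCCTCCCAAACTCACTCGAA is ATCTTTCTAATCACGCCGCTAGACTATGCAAAGCCGCGGCAGCAAGTAATCTCGGTGGCTGACGGTCGGGAGGGTTTGAGTGAGCTT (A↔T, G↔C). DNA strands are antiparallel, so the complementary strand runs 3'→5'; reversing gives the 5'→3' form.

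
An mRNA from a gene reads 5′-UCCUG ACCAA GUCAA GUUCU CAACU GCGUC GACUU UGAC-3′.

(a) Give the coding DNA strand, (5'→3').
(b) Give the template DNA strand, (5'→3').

(a) The coding strand matches the mRNA with U→T.
(b) The template strand is the reverse complement of the coding strand.

(a) 5'-TCCTGACCAAGTCAAGTTCTCAACTGCGTCGACTTTGAC-3'
(b) 5'-GTCAAAGTCGACGCAGTTGAGAACTTGACTTGGTCAGGA-3'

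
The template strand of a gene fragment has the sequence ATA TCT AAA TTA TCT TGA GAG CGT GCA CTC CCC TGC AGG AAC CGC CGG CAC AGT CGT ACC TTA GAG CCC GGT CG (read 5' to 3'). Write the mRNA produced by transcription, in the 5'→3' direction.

5'-CGACCGGGCUCUAAGGUACGACUGUGCCGGCGGUUCCUGCAGGGGAGUGCACGCUCUCAAGAUAAUUUAGAUAU-3'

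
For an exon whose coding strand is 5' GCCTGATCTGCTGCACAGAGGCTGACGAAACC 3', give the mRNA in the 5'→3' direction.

5'-GCCUGAUCUGCUGCACAGAGGCUGACGAAACC-3'

The mRNA is synthesized from the template strand, so it matches the coding strand with T replaced by U.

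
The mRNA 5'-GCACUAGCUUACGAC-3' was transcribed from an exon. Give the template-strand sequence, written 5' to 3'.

Replace U with T to get the coding DNA strand: GCACTAGCTTACGAC. The template strand is its reverse complement (complement CGTGATCGAATGCTG, then reverse).

5'-GTCGTAAGCTAGTGC-3'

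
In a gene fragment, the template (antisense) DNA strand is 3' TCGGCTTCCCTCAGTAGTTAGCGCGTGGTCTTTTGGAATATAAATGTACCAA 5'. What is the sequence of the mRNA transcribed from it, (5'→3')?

5'-AGCCGAAGGGAGUCAUCAAUCGCGCACCAGAAAACCUUAUAUUUACAUGGUU-3'

Reading the template 3'→5' as shown, RNA polymerase pairs each base (A→U, T→A, G↔C) to build mRNA 5'→3' directly.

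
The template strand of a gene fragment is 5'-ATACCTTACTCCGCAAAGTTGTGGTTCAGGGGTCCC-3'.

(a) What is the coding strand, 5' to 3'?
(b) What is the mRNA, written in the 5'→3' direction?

(a) 5'-GGGACCCCTGAACCACAACTTTGCGGAGTAAGGTAT-3'
(b) 5'-GGGACCCCUGAACCACAACUUUGCGGAGUAAGGUAU-3'

(a) The coding strand is the reverse complement of the template: complement TATGGAATGAGGCGTTTCAACACCAAGTCCCCAGGG, then reverse.
(b) mRNA has the coding-strand sequence with T→U.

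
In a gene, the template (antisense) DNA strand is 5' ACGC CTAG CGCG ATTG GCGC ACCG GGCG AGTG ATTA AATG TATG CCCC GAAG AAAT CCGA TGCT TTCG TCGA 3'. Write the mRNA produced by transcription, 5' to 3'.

RNA polymerase reads the template 3'→5' and synthesizes mRNA 5'→3' by base-pairing (A→U, T→A, G↔C). The complement of the template is TGCGGATCGCGCTAACCGCGTGGCCCGCTCACTAATTTACATACGGGGCTTCTTTAGGCTACGAAAGCAGCT; antiparallel, so 5'→3' the coding strand is TCGACGAAAGCATCGGATTTCTTCGGGGCATACATTTAATCACTCGCCCGGTGCGCCAATCGCGCTAGGCGT. Replace T with U for the mRNA.

5′-UCGACGAAAGCAUCGGAUUUCUUCGGGGCAUACAUUUAAUCACUCGCCCGGUGCGCCAAUCGCGCUAGGCGU-3′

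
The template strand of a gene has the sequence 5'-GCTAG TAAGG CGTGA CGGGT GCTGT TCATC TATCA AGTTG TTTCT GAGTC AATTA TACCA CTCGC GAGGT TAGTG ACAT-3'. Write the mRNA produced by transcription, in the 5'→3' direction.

RNA polymerase reads the template 3'→5' and synthesizes mRNA 5'→3' by base-pairing (A→U, T→A, G↔C). The complement of the template is CGATCATTCCGCACTGCCCACGACAAGTAGATAGTTCAACAAAGACTCAGTTAATATGGTGAGCGCTCCAATCACTGTA; antiparallel, so 5'→3' the coding strand is ATGTCACTAACCTCGCGAGTGGTATAATTGACTCAGAAACAACTTGATAGATGAACAGCACCCGTCACGCCTTACTAGC. Replace T with U for the mRNA.

5'-AUGUCACUAACCUCGCGAGUGGUAUAAUUGACUCAGAAACAACUUGAUAGAUGAACAGCACCCGUCACGCCUUACUAGC-3'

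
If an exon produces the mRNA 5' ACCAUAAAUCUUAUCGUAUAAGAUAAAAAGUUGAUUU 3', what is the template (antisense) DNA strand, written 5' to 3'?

Replace U with T to get the coding DNA strand: ACCATAAATCTTATCGTATAAGATAAAAAGTTGATTT. The template strand is its reverse complement (complement TGGTATTTAGAATAGCATATTCTATTTTTCAACTAAA, then reverse).

5'-AAATCAACTTTTTATCTTATACGATAAGATTTATGGT-3'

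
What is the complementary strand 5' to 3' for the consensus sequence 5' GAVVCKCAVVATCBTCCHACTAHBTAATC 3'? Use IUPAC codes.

Standard pairs A↔T, G↔C; ambiguity codes pair K↔M, B↔V, H↔D. Complement (CTBBGMGTBBTAGVAGGDTGATDVATTAG), then reverse for 5'→3'.

5'-GATTAVDTAGTDGGAVGATBBTGMGBBTC-3'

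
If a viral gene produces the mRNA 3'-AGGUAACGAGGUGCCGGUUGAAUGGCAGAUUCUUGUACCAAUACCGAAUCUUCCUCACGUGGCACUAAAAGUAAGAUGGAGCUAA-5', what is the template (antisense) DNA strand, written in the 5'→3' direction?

5'-TCCATTGCTCCACGGCCAACTTACCGTCTAAGAACATGGTTATGGCTTAGAAGGAGTGCACCGTGATTTTCATTCTACCTCGATT-3'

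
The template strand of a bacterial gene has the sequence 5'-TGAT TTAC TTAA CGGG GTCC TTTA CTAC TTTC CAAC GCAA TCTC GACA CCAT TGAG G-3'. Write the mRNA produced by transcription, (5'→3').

5'-CCUCAAUGGUGUCGAGAUUGCGUUGGAAAGUAGUAAAGGACCCCGUUAAGUAAAUCA-3'

RNA polymerase reads the template 3'→5' and synthesizes mRNA 5'→3' by base-pairing (A→U, T→A, G↔C). The complement of the template is ACTAAATGAATTGCCCCAGGAAATGATGAAAGGTTGCGTTAGAGCTGTGGTAACTCC; antiparallel, so 5'→3' the coding strand is CCTCAATGGTGTCGAGATTGCGTTGGAAAGTAGTAAAGGACCCCGTTAAGTAAATCA. Replace T with U for the mRNA.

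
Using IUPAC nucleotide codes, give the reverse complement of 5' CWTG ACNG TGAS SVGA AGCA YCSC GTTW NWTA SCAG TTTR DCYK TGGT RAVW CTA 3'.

5'-TAGWBTYACCAMRGHYAAACTGSTAWNWAACGSGRTGCTTCBSSTCACNGTCAWG-3'

Standard pairs A↔T, G↔C; ambiguity codes pair R↔Y, K↔M, W↔W, S↔S, D↔H, V↔B, N↔N. Complement (GWACTGNCACTSSBCTTCGTRGSGCAAWNWATSGTCAAAYHGRMACCAYTBWGAT), then reverse for 5'→3'.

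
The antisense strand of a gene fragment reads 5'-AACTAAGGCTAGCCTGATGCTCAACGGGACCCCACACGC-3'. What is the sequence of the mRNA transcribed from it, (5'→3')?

The mRNA has the sequence of the coding strand (reverse complement of the template) with T→U. Reverse complement of AACTAAGGCTAGCCTGATGCTCAACGGGACCCCACACGC is GCGTGTGGGGTCCCGTTGAGCATCAGGCTAGCCTTAGTT; then T→U.

5'-GCGUGUGGGGUCCCGUUGAGCAUCAGGCUAGCCUUAGUU-3'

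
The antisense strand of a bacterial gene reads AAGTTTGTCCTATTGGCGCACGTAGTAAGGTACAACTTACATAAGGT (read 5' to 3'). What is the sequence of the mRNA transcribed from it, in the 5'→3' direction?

RNA polymerase reads the template 3'→5' and synthesizes mRNA 5'→3' by base-pairing (A→U, T→A, G↔C). The complement of the template is TTCAAACAGGATAACCGCGTGCATCATTCCATGTTGAATGTATTCCA; antiparallel, so 5'→3' the coding strand is ACCTTATGTAAGTTGTACCTTACTACGTGCGCCAATAGGACAAACTT. Replace T with U for the mRNA.

5'-ACCUUAUGUAAGUUGUACCUUACUACGUGCGCCAAUAGGACAAACUU-3'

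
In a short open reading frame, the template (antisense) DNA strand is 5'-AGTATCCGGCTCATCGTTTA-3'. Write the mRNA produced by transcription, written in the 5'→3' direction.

5'-UAAACGAUGAGCCGGAUACU-3'

The mRNA has the sequence of the coding strand (reverse complement of the template) with T→U. Reverse complement of AGTATCCGGCTCATCGTTTA is TAAACGATGAGCCGGATACT; then T→U.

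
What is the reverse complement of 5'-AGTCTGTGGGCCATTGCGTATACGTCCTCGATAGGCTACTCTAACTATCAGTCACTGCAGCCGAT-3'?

Complement each base (A↔T, G↔C): TCAGACACCCGGTAACGCATATGCAGGAGCTATCCGATGAGATTGATAGTCAGTGACGTCGGCTA. Then reverse.

5'-ATCGGCTGCAGTGACTGATAGTTAGAGTAGCCTATCGAGGACGTATACGCAATGGCCCACAGACT-3'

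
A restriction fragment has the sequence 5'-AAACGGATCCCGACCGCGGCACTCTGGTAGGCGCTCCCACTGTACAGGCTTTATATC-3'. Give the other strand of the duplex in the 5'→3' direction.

5′-GATATAAAGCCTGTACAGTGGGAGCGCCTACCAGAGTGCCGCGGTCGGGATCCGTTT-3′

Pairing A↔T and G↔C gives TTTGCCTAGGGCTGGCGCCGTGAGACCATCCGCGAGGGTGACATGTCCGAAATATAG, running 3'→5'. Reverse for the 5'→3' convention.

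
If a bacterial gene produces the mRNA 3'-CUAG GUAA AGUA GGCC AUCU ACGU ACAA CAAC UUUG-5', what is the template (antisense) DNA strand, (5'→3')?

5'-GATCCATTTCATCCGGTAGATGCATGTTGTTGAAAC-3'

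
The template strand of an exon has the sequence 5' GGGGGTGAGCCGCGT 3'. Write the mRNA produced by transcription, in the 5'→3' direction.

The mRNA has the sequence of the coding strand (reverse complement of the template) with T→U. Reverse complement of GGGGGTGAGCCGCGT is ACGCGGCTCACCCCC; then T→U.

5'-ACGCGGCUCACCCCC-3'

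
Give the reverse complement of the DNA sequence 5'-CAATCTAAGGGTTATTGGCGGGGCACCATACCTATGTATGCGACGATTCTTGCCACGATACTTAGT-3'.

Reading the sequence 3'→5' and pairing each base (A↔T, G↔C) gives the reverse complement directly.

5'-ACTAAGTATCGTGGCAAGAATCGTCGCATACATAGGTATGGTGCCCCGCCAATAACCCTTAGATTG-3'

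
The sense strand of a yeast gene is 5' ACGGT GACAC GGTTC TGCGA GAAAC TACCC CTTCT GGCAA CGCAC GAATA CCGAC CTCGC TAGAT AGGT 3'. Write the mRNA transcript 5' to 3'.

5′-ACGGUGACACGGUUCUGCGAGAAACUACCCCUUCUGGCAACGCACGAAUACCGACCUCGCUAGAUAGGU-3′

mRNA has the coding-strand sequence with U in place of T.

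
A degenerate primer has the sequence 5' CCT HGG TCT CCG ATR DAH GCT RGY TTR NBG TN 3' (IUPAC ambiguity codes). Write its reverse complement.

Standard pairs A↔T, G↔C; ambiguity codes pair R↔Y, B↔V, D↔H, N↔N. Complement (GGADCCAGAGGCTAYHTDCGAYCRAAYNVCAN), then reverse for 5'→3'.

5'-NACVNYAARCYAGCDTHYATCGGAGACCDAGG-3'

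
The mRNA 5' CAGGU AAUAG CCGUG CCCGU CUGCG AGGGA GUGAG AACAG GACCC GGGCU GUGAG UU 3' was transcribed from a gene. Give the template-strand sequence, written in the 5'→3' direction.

5'-AACTCACAGCCCGGGTCCTGTTCTCACTCCCTCGCAGACGGGCACGGCTATTACCTG-3'

Replace U with T to get the coding DNA strand: CAGGTAATAGCCGTGCCCGTCTGCGAGGGAGTGAGAACAGGACCCGGGCTGTGAGTT. The template strand is its reverse complement (complement GTCCATTATCGGCACGGGCAGACGCTCCCTCACTCTTGTCCTGGGCCCGACACTCAA, then reverse).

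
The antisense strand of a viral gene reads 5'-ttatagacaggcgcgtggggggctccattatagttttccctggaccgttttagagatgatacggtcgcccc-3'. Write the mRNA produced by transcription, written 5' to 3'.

RNA polymerase reads the template 3'→5' and synthesizes mRNA 5'→3' by base-pairing (A→U, T→A, G↔C). The complement of the template is AATATCTGTCCGCGCACCCCCCGAGGTAATATCAAAAGGGACCTGGCAAAATCTCTACTATGCCAGCGGGG; antiparallel, so 5'→3' the coding strand is GGGGCGACCGTATCATCTCTAAAACGGTCCAGGGAAAACTATAATGGAGCCCCCCACGCGCCTGTCTATAA. Replace T with U for the mRNA.

5'-GGGGCGACCGUAUCAUCUCUAAAACGGUCCAGGGAAAACUAUAAUGGAGCCCCCCACGCGCCUGUCUAUAA-3'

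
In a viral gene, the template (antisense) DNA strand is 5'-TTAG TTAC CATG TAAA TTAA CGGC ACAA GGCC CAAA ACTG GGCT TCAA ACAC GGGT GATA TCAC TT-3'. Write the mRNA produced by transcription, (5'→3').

The mRNA has the sequence of the coding strand (reverse complement of the template) with T→U. Reverse complement of TTAGTTACCATGTAAATTAACGGCACAAGGCCCAAAACTGGGCTTCAAACACGGGTGATATCACTT is AAGTGATATCACCCGTGTTTGAAGCCCAGTTTTGGGCCTTGTGCCGTTAATTTACATGGTAACTAA; then T→U.

5'-AAGUGAUAUCACCCGUGUUUGAAGCCCAGUUUUGGGCCUUGUGCCGUUAAUUUACAUGGUAACUAA-3'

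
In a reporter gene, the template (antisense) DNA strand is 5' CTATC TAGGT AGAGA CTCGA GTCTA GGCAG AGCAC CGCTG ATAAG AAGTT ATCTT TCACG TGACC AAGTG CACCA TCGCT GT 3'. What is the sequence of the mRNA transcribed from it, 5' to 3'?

The mRNA has the sequence of the coding strand (reverse complement of the template) with T→U. Reverse complement of CTATCTAGGTAGAGACTCGAGTCTAGGCAGAGCACCGCTGATAAGAAGTTATCTTTCACGTGACCAAGTGCACCATCGCTGT is ACAGCGATGGTGCACTTGGTCACGTGAAAGATAACTTCTTATCAGCGGTGCTCTGCCTAGACTCGAGTCTCTACCTAGATAG; then T→U.

5'-ACAGCGAUGGUGCACUUGGUCACGUGAAAGAUAACUUCUUAUCAGCGGUGCUCUGCCUAGACUCGAGUCUCUACCUAGAUAG-3'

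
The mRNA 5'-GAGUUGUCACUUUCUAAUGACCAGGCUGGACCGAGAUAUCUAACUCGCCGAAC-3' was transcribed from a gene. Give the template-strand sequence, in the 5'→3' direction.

5'-GTTCGGCGAGTTAGATATCTCGGTCCAGCCTGGTCATTAGAAAGTGACAACTC-3'

Replace U with T to get the coding DNA strand: GAGTTGTCACTTTCTAATGACCAGGCTGGACCGAGATATCTAACTCGCCGAAC. The template strand is its reverse complement (complement CTCAACAGTGAAAGATTACTGGTCCGACCTGGCTCTATAGATTGAGCGGCTTG, then reverse).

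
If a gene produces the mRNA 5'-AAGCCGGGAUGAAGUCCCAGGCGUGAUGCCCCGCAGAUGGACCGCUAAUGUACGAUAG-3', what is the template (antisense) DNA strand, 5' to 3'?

Replace U with T to get the coding DNA strand: AAGCCGGGATGAAGTCCCAGGCGTGATGCCCCGCAGATGGACCGCTAATGTACGATAG. The template strand is its reverse complement (complement TTCGGCCCTACTTCAGGGTCCGCACTACGGGGCGTCTACCTGGCGATTACATGCTATC, then reverse).

5'-CTATCGTACATTAGCGGTCCATCTGCGGGGCATCACGCCTGGGACTTCATCCCGGCTT-3'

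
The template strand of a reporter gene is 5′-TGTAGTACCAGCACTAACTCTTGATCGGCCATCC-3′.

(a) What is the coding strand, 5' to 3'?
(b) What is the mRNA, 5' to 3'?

(a) 5'-GGATGGCCGATCAAGAGTTAGTGCTGGTACTACA-3'
(b) 5'-GGAUGGCCGAUCAAGAGUUAGUGCUGGUACUACA-3'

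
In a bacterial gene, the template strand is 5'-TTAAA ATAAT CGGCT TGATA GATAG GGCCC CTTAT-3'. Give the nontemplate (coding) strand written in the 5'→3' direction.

The coding strand is complementary and antiparallel to the template: take the complement (A↔T, G↔C) and reverse.

5'-ATAAGGGGCCCTATCTATCAAGCCGATTATTTTAA-3'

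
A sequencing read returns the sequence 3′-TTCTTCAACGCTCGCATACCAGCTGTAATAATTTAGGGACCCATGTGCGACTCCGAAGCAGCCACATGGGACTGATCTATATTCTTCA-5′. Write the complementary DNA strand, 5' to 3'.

5'-AAGAAGTTGCGAGCGTATGGTCGACATTATTAAATCCCTGGGTACACGCTGAGGCTTCGTCGGTGTACCCTGACTAGATATAAGAAGT-3'

The strand is given 3'→5', so its complement runs 5'→3' in the same left-to-right order: pair each base A↔T, G↔C.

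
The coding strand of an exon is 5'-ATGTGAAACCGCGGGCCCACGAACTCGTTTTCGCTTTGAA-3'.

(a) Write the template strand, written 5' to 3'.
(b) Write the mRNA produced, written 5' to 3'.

(a) The template strand is the reverse complement of the coding strand: complement TACACTTTGGCGCCCGGGTGCTTGAGCAAAAGCGAAACTT, then reverse.
(b) mRNA matches the coding strand with T→U.

(a) 5'-TTCAAAGCGAAAACGAGTTCGTGGGCCCGCGGTTTCACAT-3'
(b) 5'-AUGUGAAACCGCGGGCCCACGAACUCGUUUUCGCUUUGAA-3'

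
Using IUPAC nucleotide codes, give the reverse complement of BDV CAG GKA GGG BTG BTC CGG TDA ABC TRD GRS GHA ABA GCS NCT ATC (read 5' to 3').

Standard pairs A↔T, G↔C; ambiguity codes pair R↔Y, K↔M, S↔S, B↔V, D↔H, N↔N. Complement (VHBGTCCMTCCCVACVAGGCCAHTTVGAYHCYSCDTTVTCGSNGATAG), then reverse for 5'→3'.

5'-GATAGNSGCTVTTDCSYCHYAGVTTHACCGGAVCAVCCCTMCCTGBHV-3'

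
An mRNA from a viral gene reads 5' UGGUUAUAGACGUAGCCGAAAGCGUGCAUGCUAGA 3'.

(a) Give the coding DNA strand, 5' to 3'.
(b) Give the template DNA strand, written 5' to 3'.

(a) 5'-TGGTTATAGACGTAGCCGAAAGCGTGCATGCTAGA-3'
(b) 5'-TCTAGCATGCACGCTTTCGGCTACGTCTATAACCA-3'

(a) The coding strand matches the mRNA with U→T.
(b) The template strand is the reverse complement of the coding strand.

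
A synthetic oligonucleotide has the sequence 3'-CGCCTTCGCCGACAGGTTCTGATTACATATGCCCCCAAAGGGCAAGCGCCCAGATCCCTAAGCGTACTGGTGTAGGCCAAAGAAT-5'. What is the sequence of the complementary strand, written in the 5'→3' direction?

The strand is given 3'→5', so its complement runs 5'→3' in the same left-to-right order: pair each base A↔T, G↔C.

5'-GCGGAAGCGGCTGTCCAAGACTAATGTATACGGGGGTTTCCCGTTCGCGGGTCTAGGGATTCGCATGACCACATCCGGTTTCTTA-3'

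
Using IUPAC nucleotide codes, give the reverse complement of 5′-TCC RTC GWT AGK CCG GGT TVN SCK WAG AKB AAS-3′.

Standard pairs A↔T, G↔C; ambiguity codes pair R↔Y, K↔M, W↔W, S↔S, B↔V, N↔N. Complement (AGGYAGCWATCMGGCCCAABNSGMWTCTMVTTS), then reverse for 5'→3'.

5'-STTVMTCTWMGSNBAACCCGGMCTAWCGAYGGA-3'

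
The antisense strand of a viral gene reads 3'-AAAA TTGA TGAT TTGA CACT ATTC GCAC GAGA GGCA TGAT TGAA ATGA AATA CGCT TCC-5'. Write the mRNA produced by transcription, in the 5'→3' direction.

Reading the template 3'→5' as shown, RNA polymerase pairs each base (A→U, T→A, G↔C) to build mRNA 5'→3' directly.

5′-UUUUAACUACUAAACUGUGAUAAGCGUGCUCUCCGUACUAACUUUACUUUAUGCGAAGG-3′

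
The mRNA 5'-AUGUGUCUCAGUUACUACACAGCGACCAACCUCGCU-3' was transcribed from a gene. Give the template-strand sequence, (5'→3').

Replace U with T to get the coding DNA strand: ATGTGTCTCAGTTACTACACAGCGACCAACCTCGCT. The template strand is its reverse complement (complement TACACAGAGTCAATGATGTGTCGCTGGTTGGAGCGA, then reverse).

5'-AGCGAGGTTGGTCGCTGTGTAGTAACTGAGACACAT-3'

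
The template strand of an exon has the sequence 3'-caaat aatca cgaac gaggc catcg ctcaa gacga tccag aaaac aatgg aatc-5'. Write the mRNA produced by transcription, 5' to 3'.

5'-GUUUAUUAGUGCUUGCUCCGGUAGCGAGUUCUGCUAGGUCUUUUGUUACCUUAG-3'

Reading the template 3'→5' as shown, RNA polymerase pairs each base (A→U, T→A, G↔C) to build mRNA 5'→3' directly.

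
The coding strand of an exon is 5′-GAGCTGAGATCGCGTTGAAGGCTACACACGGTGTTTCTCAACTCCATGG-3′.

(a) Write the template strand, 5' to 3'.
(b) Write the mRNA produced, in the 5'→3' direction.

(a) The template strand is the reverse complement of the coding strand: complement CTCGACTCTAGCGCAACTTCCGATGTGTGCCACAAAGAGTTGAGGTACC, then reverse.
(b) mRNA matches the coding strand with T→U.

(a) 5'-CCATGGAGTTGAGAAACACCGTGTGTAGCCTTCAACGCGATCTCAGCTC-3'
(b) 5'-GAGCUGAGAUCGCGUUGAAGGCUACACACGGUGUUUCUCAACUCCAUGG-3'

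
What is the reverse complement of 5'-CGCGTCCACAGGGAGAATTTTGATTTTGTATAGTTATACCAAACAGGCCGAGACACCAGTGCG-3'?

Complement each base (A↔T, G↔C): GCGCAGGTGTCCCTCTTAAAACTAAAACATATCAATATGGTTTGTCCGGCTCTGTGGTCACGC. Then reverse.

5′-CGCACTGGTGTCTCGGCCTGTTTGGTATAACTATACAAAATCAAAATTCTCCCTGTGGACGCG-3′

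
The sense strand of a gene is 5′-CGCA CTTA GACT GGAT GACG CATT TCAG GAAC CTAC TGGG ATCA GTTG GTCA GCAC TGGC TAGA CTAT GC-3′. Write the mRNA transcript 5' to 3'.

5'-CGCACUUAGACUGGAUGACGCAUUUCAGGAACCUACUGGGAUCAGUUGGUCAGCACUGGCUAGACUAUGC-3'

The mRNA is synthesized from the template strand, so it matches the coding strand with T replaced by U.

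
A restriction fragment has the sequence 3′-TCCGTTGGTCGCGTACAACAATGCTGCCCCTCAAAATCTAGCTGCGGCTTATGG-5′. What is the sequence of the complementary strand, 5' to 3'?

The strand is given 3'→5', so its complement runs 5'→3' in the same left-to-right order: pair each base A↔T, G↔C.

5'-AGGCAACCAGCGCATGTTGTTACGACGGGGAGTTTTAGATCGACGCCGAATACC-3'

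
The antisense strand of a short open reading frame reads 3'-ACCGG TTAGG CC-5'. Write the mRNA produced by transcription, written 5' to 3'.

5'-UGGCCAAUCCGG-3'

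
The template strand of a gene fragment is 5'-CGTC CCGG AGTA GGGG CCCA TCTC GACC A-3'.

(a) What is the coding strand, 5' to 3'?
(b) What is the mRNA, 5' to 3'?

(a) The coding strand is the reverse complement of the template: complement GCAGGGCCTCATCCCCGGGTAGAGCTGGT, then reverse.
(b) mRNA has the coding-strand sequence with T→U.

(a) 5'-TGGTCGAGATGGGCCCCTACTCCGGGACG-3'
(b) 5'-UGGUCGAGAUGGGCCCCUACUCCGGGACG-3'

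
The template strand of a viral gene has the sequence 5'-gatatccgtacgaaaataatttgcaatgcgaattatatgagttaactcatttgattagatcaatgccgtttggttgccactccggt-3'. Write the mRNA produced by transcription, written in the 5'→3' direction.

5'-ACCGGAGUGGCAACCAAACGGCAUUGAUCUAAUCAAAUGAGUUAACUCAUAUAAUUCGCAUUGCAAAUUAUUUUCGUACGGAUAUC-3'

RNA polymerase reads the template 3'→5' and synthesizes mRNA 5'→3' by base-pairing (A→U, T→A, G↔C). The complement of the template is CTATAGGCATGCTTTTATTAAACGTTACGCTTAATATACTCAATTGAGTAAACTAATCTAGTTACGGCAAACCAACGGTGAGGCCA; antiparallel, so 5'→3' the coding strand is ACCGGAGTGGCAACCAAACGGCATTGATCTAATCAAATGAGTTAACTCATATAATTCGCATTGCAAATTATTTTCGTACGGATATC. Replace T with U for the mRNA.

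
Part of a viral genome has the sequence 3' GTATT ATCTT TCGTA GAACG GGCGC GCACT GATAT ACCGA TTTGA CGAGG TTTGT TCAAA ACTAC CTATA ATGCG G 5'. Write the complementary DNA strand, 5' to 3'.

The strand is given 3'→5', so its complement runs 5'→3' in the same left-to-right order: pair each base A↔T, G↔C.

5′-CATAATAGAAAGCATCTTGCCCGCGCGTGACTATATGGCTAAACTGCTCCAAACAAGTTTTGATGGATATTACGCC-3′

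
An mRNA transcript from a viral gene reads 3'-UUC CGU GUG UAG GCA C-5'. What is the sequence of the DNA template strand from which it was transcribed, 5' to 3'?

5′-AAGGCACACATCCGTG-3′

Written 5'→3' the mRNA is CACGGAUGUGUGCCUU, so the coding DNA strand is CACGGATGTGTGCCTT. The template is its reverse complement.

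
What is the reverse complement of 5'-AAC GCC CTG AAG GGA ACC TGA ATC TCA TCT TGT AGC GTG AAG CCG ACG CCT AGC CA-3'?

Complement each base (A↔T, G↔C): TTGCGGGACTTCCCTTGGACTTAGAGTAGAACATCGCACTTCGGCTGCGGATCGGT. Then reverse.

5'-TGGCTAGGCGTCGGCTTCACGCTACAAGATGAGATTCAGGTTCCCTTCAGGGCGTT-3'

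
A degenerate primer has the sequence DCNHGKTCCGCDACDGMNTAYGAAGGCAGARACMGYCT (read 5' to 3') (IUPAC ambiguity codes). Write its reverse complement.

5'-AGRCKGTYTCTGCCTTCRTANKCHGTHGCGGAMCDNGH-3'

Standard pairs A↔T, G↔C; ambiguity codes pair R↔Y, M↔K, D↔H, N↔N. Complement (HGNDCMAGGCGHTGHCKNATRCTTCCGTCTYTGKCRGA), then reverse for 5'→3'.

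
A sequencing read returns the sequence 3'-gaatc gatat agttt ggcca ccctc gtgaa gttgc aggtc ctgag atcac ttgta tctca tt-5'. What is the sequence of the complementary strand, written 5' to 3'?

The strand is given 3'→5', so its complement runs 5'→3' in the same left-to-right order: pair each base A↔T, G↔C.

5'-CTTAGCTATATCAAACCGGTGGGAGCACTTCAACGTCCAGGACTCTAGTGAACATAGAGTAA-3'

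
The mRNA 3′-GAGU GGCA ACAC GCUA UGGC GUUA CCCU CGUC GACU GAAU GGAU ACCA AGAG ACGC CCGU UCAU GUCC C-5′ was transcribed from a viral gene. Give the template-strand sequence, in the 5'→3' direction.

5'-CTCACCGTTGTGCGATACCGCAATGGGAGCAGCTGACTTACCTATGGTTCTCTGCGGGCAAGTACAGGG-3'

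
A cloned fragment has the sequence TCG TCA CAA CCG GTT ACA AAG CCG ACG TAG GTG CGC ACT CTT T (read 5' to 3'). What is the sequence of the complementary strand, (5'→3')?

Pairing A↔T and G↔C gives AGCAGTGTTGGCCAATGTTTCGGCTGCATCCACGCGTGAGAAA, running 3'→5'. Reverse for the 5'→3' convention.

5'-AAAGAGTGCGCACCTACGTCGGCTTTGTAACCGGTTGTGACGA-3'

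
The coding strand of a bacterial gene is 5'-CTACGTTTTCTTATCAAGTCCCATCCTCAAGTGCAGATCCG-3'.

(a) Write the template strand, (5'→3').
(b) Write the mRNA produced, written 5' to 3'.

(a) 5'-CGGATCTGCACTTGAGGATGGGACTTGATAAGAAAACGTAG-3'
(b) 5'-CUACGUUUUCUUAUCAAGUCCCAUCCUCAAGUGCAGAUCCG-3'

(a) The template strand is the reverse complement of the coding strand: complement GATGCAAAAGAATAGTTCAGGGTAGGAGTTCACGTCTAGGC, then reverse.
(b) mRNA matches the coding strand with T→U.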